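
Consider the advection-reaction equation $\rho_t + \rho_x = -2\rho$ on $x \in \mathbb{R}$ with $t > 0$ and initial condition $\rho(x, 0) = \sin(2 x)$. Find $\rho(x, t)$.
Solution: Substitute $\rho = e^{-2t}u$.
Then $\rho_t = e^{-2t}(u_t - 2u)$, $\rho_x = e^{-2t}u_x$; substituting and dividing by $e^{-2t}$, the lower-order terms cancel: $u_t + u_x = 0$ (standard advection equation).
Data for $u$: $u(x,0) = \rho(x,0) = \sin(2 x)$.
By characteristics ($dx/dt = 1$), $u(x,t) = f(x - t)$ with $f = u( \cdot , 0)$.
So $u(x,t) = - \sin(2 t - 2 x)$, and $\rho(x,t) = e^{-2t}u(x,t)$.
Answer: $\rho(x, t) = - e^{-2 t} \sin(2 t - 2 x)$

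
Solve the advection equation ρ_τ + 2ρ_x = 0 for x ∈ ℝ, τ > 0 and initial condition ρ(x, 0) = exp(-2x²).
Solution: By characteristics (dx/dτ = 2), ρ(x,τ) = f(x - 2τ) with f = ρ(·, 0).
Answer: ρ(x, τ) = exp(-2(x - 2τ)²)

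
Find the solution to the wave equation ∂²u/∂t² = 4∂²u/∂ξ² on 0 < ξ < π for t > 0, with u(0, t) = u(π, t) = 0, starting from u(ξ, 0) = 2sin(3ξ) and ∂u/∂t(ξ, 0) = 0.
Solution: Separating variables: u = Σ [A_n cos(ω_n t) + B_n sin(ω_n t)] sin(nξ), ω_n = 2n. From ICs: A_3=2.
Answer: u(ξ, t) = 2sin(3ξ)cos(6t)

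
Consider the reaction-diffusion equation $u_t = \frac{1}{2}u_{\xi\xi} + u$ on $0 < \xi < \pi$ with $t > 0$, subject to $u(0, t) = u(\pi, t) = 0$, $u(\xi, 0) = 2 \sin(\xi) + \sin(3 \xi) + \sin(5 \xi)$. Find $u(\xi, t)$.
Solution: Substitute $u = e^{t}w$.
Then $u_t = e^{t}(w_t + w)$, $u_{\xi\xi} = e^{t}w_{\xi\xi}$; substituting and dividing by $e^{t}$, the lower-order terms cancel: $w_t = \frac{1}{2}w_{\xi\xi}$ (standard heat equation).
Data for $w$: $w(\xi,0) = u(\xi,0) = 2 \sin(\xi) + \sin(3 \xi) + \sin(5 \xi)$. The boundary conditions carry over: $w(0,t) = w(\pi,t) = 0$.
Separating variables: $w = \sum c_n e^{-n^2t/2} \sin(n\xi)$. From $w(\xi,0) = 2 \sin(\xi) + \sin(3 \xi) + \sin(5 \xi)$: $c_1=2, c_3=1, c_5=1$.
So $w(\xi,t) = 2 e^{-t/2} \sin(\xi) + e^{-9 t/2} \sin(3 \xi) + e^{-25 t/2} \sin(5 \xi)$, and $u(\xi,t) = e^{t}w(\xi,t)$.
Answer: $u(\xi, t) = 2 e^{t/2} \sin(\xi) + e^{-7 t/2} \sin(3 \xi) + e^{-23 t/2} \sin(5 \xi)$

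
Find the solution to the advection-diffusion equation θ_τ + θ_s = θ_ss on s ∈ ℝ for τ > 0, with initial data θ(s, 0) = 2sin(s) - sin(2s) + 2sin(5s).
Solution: Change to a moving frame: let η = s - τ, σ = τ and write θ(s,τ) = u(η,σ).
By the chain rule θ_τ = u_σ - u_η, θ_s = u_η, θ_ss = u_ηη.
Then θ_τ + θ_s = u_σ: the advection term cancels and the PDE becomes the heat equation u_σ = u_ηη on η ∈ ℝ.
Initial data: u(η,0) = θ(η,0) = 2sin(η) - sin(2η) + 2sin(5η).
On η ∈ ℝ each mode satisfies (sin(nη))″ = -n² sin(nη), so exp(-n²σ) sin(nη) solves the heat equation; by superposition u(η,σ) = Σ c_n exp(-n²σ) sin(nη).
Reading off the coefficients: c_1=2, c_2=-1, c_5=2, so u(η,σ) = 2exp(-σ)sin(η) - exp(-4σ)sin(2η) + 2exp(-25σ)sin(5η).
Substituting back η = s - τ, σ = τ: θ(s,τ) = u(s - τ, τ).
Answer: θ(s, τ) = 2exp(-τ)sin(s - τ) - exp(-4τ)sin(2s - 2τ) + 2exp(-25τ)sin(5s - 5τ)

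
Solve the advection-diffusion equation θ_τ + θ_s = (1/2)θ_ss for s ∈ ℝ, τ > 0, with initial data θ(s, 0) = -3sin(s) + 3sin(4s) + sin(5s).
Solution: Moving frame: η = s - τ, σ = τ, θ = u(η,σ), so θ_τ = u_σ - u_η and θ_ss = u_ηη.
Hence θ_τ + θ_s = u_σ and the PDE becomes the heat equation u_σ = (1/2)u_ηη on η ∈ ℝ.
Initial data: u(η,0) = θ(η,0) = -3sin(η) + 3sin(4η) + sin(5η). Each mode sin(nη) decays as exp(-n²σ/2) on ℝ, so u(η,σ) = Σ c_n exp(-n²σ/2) sin(nη) with c_1=-3, c_4=3, c_5=1: u(η,σ) = 3exp(-8σ)sin(4η) - 3exp(-σ/2)sin(η) + exp(-25σ/2)sin(5η).
Substituting back: θ(s,τ) = u(s - τ, τ).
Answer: θ(s, τ) = 3exp(-8τ)sin(4s - 4τ) - 3exp(-τ/2)sin(s - τ) + exp(-25τ/2)sin(5s - 5τ)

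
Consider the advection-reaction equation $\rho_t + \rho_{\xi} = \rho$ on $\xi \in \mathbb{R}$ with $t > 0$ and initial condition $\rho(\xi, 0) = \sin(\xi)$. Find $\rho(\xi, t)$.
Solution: Substitute $\rho = e^{t}u$, i.e. $u = e^{-t}\rho$.
By the product rule, $\rho_t = e^{t}(u_t + u)$, $\rho_{\xi} = e^{t}u_{\xi}$.
Substituting into the PDE and dividing by $e^{t}$: $u_t + u + u_{\xi} = u$.
The lower-order terms cancel, leaving the standard advection equation $u_t + u_{\xi} = 0$.
Initial data for $u$: $u(\xi,0) = \rho(\xi,0) = \sin(\xi)$.
Solve for $u$:
  By method of characteristics (waves move right with speed 1):
  Along characteristics $\xi - t =$ const, $u$ is constant, so $u(\xi,t) = f(\xi - t)$ with $f = u( \cdot , 0)$.
Hence $u(\xi,t) = - \sin(t - \xi)$.
Transform back: $\rho(\xi,t) = e^{t}u(\xi,t)$.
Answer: $\rho(\xi, t) = e^{t} \sin(\xi - t)$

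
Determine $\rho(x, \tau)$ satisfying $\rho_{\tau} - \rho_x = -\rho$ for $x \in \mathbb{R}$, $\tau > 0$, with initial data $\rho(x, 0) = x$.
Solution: Substitute $\rho = e^{-\tau}u$.
Then $\rho_{\tau} = e^{-\tau}(u_{\tau} - u)$, $\rho_x = e^{-\tau}u_x$; substituting and dividing by $e^{-\tau}$, the lower-order terms cancel: $u_{\tau} - u_x = 0$ (standard advection equation).
Data for $u$: $u(x,0) = \rho(x,0) = x$.
By characteristics ($dx/d\tau = -1$), $u(x,\tau) = f(x + \tau)$ with $f = u( \cdot , 0)$.
So $u(x,\tau) = x + \tau$, and $\rho(x,\tau) = e^{-\tau}u(x,\tau)$.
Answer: $\rho(x, \tau) = \tau e^{-\tau} + x e^{-\tau}$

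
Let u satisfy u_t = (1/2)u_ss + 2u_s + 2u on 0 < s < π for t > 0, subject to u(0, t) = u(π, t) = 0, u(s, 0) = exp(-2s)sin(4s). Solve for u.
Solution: Substitute u = exp(-2s)w, i.e. w = exp(2s)u.
By the product rule, u_s = exp(-2s)(w_s - 2w), u_ss = exp(-2s)(w_ss - 4w_s + 4w), u_t = exp(-2s)w_t.
Substituting into the PDE and dividing by exp(-2s): w_t = (1/2)(w_ss - 4w_s + 4w) + 2(w_s - 2w) + 2w.
The lower-order terms cancel, leaving the standard heat equation w_t = (1/2)w_ss.
Initial data for w: w(s,0) = exp(2s)u(s,0) = sin(4s). The boundary conditions carry over: w(0,t) = w(π,t) = 0.
Solve for w:
  Using separation of variables w = X(s)T(t):
  Eigenfunctions: sin(ns), n = 1, 2, 3, ...
  General solution: w(s, t) = Σ c_n sin(ns) exp(-n² t/2)
  Matching w(s,0) = sin(4s) term by term: c_4=1.
Hence w(s,t) = exp(-8t)sin(4s).
Transform back: u(s,t) = exp(-2s)w(s,t).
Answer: u(s, t) = exp(-2s)exp(-8t)sin(4s)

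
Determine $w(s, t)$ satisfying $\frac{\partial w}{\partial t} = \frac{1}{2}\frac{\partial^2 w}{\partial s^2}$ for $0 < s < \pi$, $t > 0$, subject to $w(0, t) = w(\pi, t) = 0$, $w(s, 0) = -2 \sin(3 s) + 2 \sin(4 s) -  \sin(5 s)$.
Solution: Separating variables: $w = \sum c_n e^{-n^2t/2} \sin(ns)$. From $w(s,0) = -2 \sin(3 s) + 2 \sin(4 s) - \sin(5 s)$: $c_3=-2, c_4=2, c_5=-1$.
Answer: $w(s, t) = 2 e^{-8 t} \sin(4 s) - 2 e^{-9 t/2} \sin(3 s) -  e^{-25 t/2} \sin(5 s)$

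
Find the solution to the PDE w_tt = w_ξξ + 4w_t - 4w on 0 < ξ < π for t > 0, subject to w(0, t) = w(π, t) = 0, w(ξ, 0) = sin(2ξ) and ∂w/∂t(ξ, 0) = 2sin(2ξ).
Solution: Substitute w = exp(2t)u.
Then w_t = exp(2t)(u_t + 2u), w_tt = exp(2t)(u_tt + 4u_t + 4u), w_ξξ = exp(2t)u_ξξ; substituting and dividing by exp(2t), the lower-order terms cancel: u_tt = u_ξξ (standard wave equation).
Data for u: u(ξ,0) = w(ξ,0) = sin(2ξ); u_t(ξ,0) = w_t(ξ,0) - 2w(ξ,0) = 0. The boundary conditions carry over: u(0,t) = u(π,t) = 0.
Separating variables: u = Σ [A_n cos(ω_n t) + B_n sin(ω_n t)] sin(nξ), ω_n = n. From ICs: A_2=1.
So u(ξ,t) = sin(2ξ)cos(2t), and w(ξ,t) = exp(2t)u(ξ,t).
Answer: w(ξ, t) = exp(2t)sin(2ξ)cos(2t)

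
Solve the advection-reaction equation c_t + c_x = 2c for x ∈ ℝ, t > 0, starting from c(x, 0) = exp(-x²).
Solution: Substitute c = exp(2t)u, i.e. u = exp(-2t)c.
By the product rule, c_t = exp(2t)(u_t + 2u), c_x = exp(2t)u_x.
Substituting into the PDE and dividing by exp(2t): u_t + 2u + u_x = 2u.
The lower-order terms cancel, leaving the standard advection equation u_t + u_x = 0.
Initial data for u: u(x,0) = c(x,0) = exp(-x²).
Solve for u:
  By method of characteristics (waves move right with speed 1):
  Along characteristics x - t = const, u is constant, so u(x,t) = f(x - t) with f = u(·, 0).
Hence u(x,t) = exp(-(-t + x)²).
Transform back: c(x,t) = exp(2t)u(x,t).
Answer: c(x, t) = exp(2t)exp(-(-t + x)²)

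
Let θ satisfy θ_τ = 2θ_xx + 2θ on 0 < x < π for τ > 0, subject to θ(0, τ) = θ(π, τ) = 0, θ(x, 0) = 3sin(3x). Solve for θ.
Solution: Substitute θ = exp(2τ)u, i.e. u = exp(-2τ)θ.
By the product rule, θ_τ = exp(2τ)(u_τ + 2u), θ_xx = exp(2τ)u_xx.
Substituting into the PDE and dividing by exp(2τ): u_τ + 2u = 2u_xx + 2u.
The lower-order terms cancel, leaving the standard heat equation u_τ = 2u_xx.
Initial data for u: u(x,0) = θ(x,0) = 3sin(3x). The boundary conditions carry over: u(0,τ) = u(π,τ) = 0.
Solve for u:
  Using separation of variables u = X(x)G(τ):
  Eigenfunctions: sin(nx), n = 1, 2, 3, ...
  General solution: u(x, τ) = Σ c_n sin(nx) exp(-2n² τ)
  Matching u(x,0) = 3sin(3x) term by term: c_3=3.
Hence u(x,τ) = 3exp(-18τ)sin(3x).
Transform back: θ(x,τ) = exp(2τ)u(x,τ).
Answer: θ(x, τ) = 3exp(-16τ)sin(3x)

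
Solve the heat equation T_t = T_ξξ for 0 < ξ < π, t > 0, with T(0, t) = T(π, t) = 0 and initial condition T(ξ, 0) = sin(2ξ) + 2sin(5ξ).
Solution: Using separation of variables T = X(ξ)G(t):
Eigenfunctions: sin(nξ), n = 1, 2, 3, ...
General solution: T(ξ, t) = Σ c_n sin(nξ) exp(-n² t)
Matching T(ξ,0) = sin(2ξ) + 2sin(5ξ) term by term: c_2=1, c_5=2.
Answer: T(ξ, t) = exp(-4t)sin(2ξ) + 2exp(-25t)sin(5ξ)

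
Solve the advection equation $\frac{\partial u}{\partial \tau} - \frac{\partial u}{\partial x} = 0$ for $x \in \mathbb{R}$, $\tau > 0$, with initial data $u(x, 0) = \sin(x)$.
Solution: By characteristics ($dx/d\tau = -1$), $u(x,\tau) = f(x + \tau)$ with $f = u( \cdot , 0)$.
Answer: $u(x, \tau) = \sin(\tau + x)$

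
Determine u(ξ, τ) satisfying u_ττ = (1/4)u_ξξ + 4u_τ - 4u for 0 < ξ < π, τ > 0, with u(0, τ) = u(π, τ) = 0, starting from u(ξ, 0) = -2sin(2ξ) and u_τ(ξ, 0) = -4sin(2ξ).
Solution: Substitute u = exp(2τ)w.
Then u_τ = exp(2τ)(w_τ + 2w), u_ττ = exp(2τ)(w_ττ + 4w_τ + 4w), u_ξξ = exp(2τ)w_ξξ; substituting and dividing by exp(2τ), the lower-order terms cancel: w_ττ = (1/4)w_ξξ (standard wave equation).
Data for w: w(ξ,0) = u(ξ,0) = -2sin(2ξ); w_τ(ξ,0) = u_τ(ξ,0) - 2u(ξ,0) = 0. The boundary conditions carry over: w(0,τ) = w(π,τ) = 0.
Separating variables: w = Σ [A_n cos(ω_n τ) + B_n sin(ω_n τ)] sin(nξ), ω_n = n/2. From ICs: A_2=-2.
So w(ξ,τ) = -2sin(2ξ)cos(τ), and u(ξ,τ) = exp(2τ)w(ξ,τ).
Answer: u(ξ, τ) = -2exp(2τ)sin(2ξ)cos(τ)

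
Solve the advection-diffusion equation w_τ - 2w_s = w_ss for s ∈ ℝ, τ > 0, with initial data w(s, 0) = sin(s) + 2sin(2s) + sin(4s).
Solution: Change to a moving frame: let η = s + 2τ, σ = τ and write w(s,τ) = u(η,σ).
By the chain rule w_τ = u_σ + 2u_η, w_s = u_η, w_ss = u_ηη.
Then w_τ - 2w_s = u_σ: the advection term cancels and the PDE becomes the heat equation u_σ = u_ηη on η ∈ ℝ.
Initial data: u(η,0) = w(η,0) = sin(η) + 2sin(2η) + sin(4η).
On η ∈ ℝ each mode satisfies (sin(nη))″ = -n² sin(nη), so exp(-n²σ) sin(nη) solves the heat equation; by superposition u(η,σ) = Σ c_n exp(-n²σ) sin(nη).
Reading off the coefficients: c_1=1, c_2=2, c_4=1, so u(η,σ) = exp(-σ)sin(η) + 2exp(-4σ)sin(2η) + exp(-16σ)sin(4η).
Substituting back η = s + 2τ, σ = τ: w(s,τ) = u(s + 2τ, τ).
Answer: w(s, τ) = exp(-τ)sin(s + 2τ) + 2exp(-4τ)sin(2s + 4τ) + exp(-16τ)sin(4s + 8τ)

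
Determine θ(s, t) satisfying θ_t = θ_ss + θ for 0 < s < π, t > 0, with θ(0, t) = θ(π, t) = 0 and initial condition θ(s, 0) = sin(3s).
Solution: Substitute θ = exp(t)u, i.e. u = exp(-t)θ.
By the product rule, θ_t = exp(t)(u_t + u), θ_ss = exp(t)u_ss.
Substituting into the PDE and dividing by exp(t): u_t + u = u_ss + u.
The lower-order terms cancel, leaving the standard heat equation u_t = u_ss.
Initial data for u: u(s,0) = θ(s,0) = sin(3s). The boundary conditions carry over: u(0,t) = u(π,t) = 0.
Solve for u:
  Using separation of variables u = X(s)G(t):
  Eigenfunctions: sin(ns), n = 1, 2, 3, ...
  General solution: u(s, t) = Σ c_n sin(ns) exp(-n² t)
  Matching u(s,0) = sin(3s) term by term: c_3=1.
Hence u(s,t) = exp(-9t)sin(3s).
Transform back: θ(s,t) = exp(t)u(s,t).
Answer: θ(s, t) = exp(-8t)sin(3s)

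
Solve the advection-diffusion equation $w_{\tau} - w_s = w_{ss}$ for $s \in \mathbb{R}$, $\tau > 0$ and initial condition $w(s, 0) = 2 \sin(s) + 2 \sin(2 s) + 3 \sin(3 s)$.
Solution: Moving frame: $\eta = s + \tau$, $\sigma = \tau$, $w = u(\eta,\sigma)$, so $w_{\tau} = u_{\sigma} + u_{\eta}$ and $w_{ss} = u_{\eta\eta}$.
Hence $w_{\tau} - w_s = u_{\sigma}$ and the PDE becomes the heat equation $u_{\sigma} = u_{\eta\eta}$ on $\eta \in \mathbb{R}$.
Initial data: $u(\eta,0) = w(\eta,0) = 2 \sin(\eta) + 2 \sin(2 \eta) + 3 \sin(3 \eta)$. Each mode $\sin(n\eta)$ decays as $e^{-n^2\sigma}$ on $\mathbb{R}$, so $u(\eta,\sigma) = \sum c_n e^{-n^2\sigma} \sin(n\eta)$ with $c_1=2, c_2=2, c_3=3$: $u(\eta,\sigma) = 2 e^{-\sigma} \sin(\eta) + 2 e^{-4 \sigma} \sin(2 \eta) + 3 e^{-9 \sigma} \sin(3 \eta)$.
Substituting back: $w(s,\tau) = u(s + \tau, \tau)$.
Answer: $w(s, \tau) = 2 e^{-\tau} \sin(\tau + s) + 2 e^{-4 \tau} \sin(2 \tau + 2 s) + 3 e^{-9 \tau} \sin(3 \tau + 3 s)$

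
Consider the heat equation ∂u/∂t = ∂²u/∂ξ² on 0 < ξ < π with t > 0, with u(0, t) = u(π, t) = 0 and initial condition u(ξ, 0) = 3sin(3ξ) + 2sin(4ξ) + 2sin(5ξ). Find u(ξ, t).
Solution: Separating variables: u = Σ c_n exp(-n²t) sin(nξ). From u(ξ,0) = 3sin(3ξ) + 2sin(4ξ) + 2sin(5ξ): c_3=3, c_4=2, c_5=2.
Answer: u(ξ, t) = 3exp(-9t)sin(3ξ) + 2exp(-16t)sin(4ξ) + 2exp(-25t)sin(5ξ)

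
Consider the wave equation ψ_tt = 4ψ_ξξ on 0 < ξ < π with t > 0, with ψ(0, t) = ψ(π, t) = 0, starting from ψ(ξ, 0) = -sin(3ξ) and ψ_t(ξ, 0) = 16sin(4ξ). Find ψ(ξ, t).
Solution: Using separation of variables ψ = X(ξ)T(t):
Eigenfunctions: sin(nξ), n = 1, 2, 3, ...
General solution: ψ(ξ, t) = Σ [A_n cos(2n t) + B_n sin(2n t)] sin(nξ)
From ψ(ξ,0) = -sin(3ξ): A_3=-1. From ψ_t(ξ,0) = 16sin(4ξ), using ψ_t(ξ,0) = Σ ω_n B_n sin(nξ) with ω_n = 2n: B_4 = 16/8 = 2.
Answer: ψ(ξ, t) = 2sin(8t)sin(4ξ) - sin(3ξ)cos(6t)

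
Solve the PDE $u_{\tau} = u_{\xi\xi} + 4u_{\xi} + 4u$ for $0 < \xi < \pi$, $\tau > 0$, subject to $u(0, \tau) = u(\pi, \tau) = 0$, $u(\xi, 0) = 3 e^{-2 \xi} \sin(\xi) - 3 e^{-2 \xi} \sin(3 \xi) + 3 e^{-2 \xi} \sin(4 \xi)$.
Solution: Substitute $u = e^{-2\xi}w$.
Then $u_{\xi} = e^{-2\xi}(w_{\xi} - 2w)$, $u_{\xi\xi} = e^{-2\xi}(w_{\xi\xi} - 4w_{\xi} + 4w)$, $u_{\tau} = e^{-2\xi}w_{\tau}$; substituting and dividing by $e^{-2\xi}$, the lower-order terms cancel: $w_{\tau} = w_{\xi\xi}$ (standard heat equation).
Data for $w$: $w(\xi,0) = e^{2\xi}u(\xi,0) = 3 \sin(\xi) - 3 \sin(3 \xi) + 3 \sin(4 \xi)$. The boundary conditions carry over: $w(0,\tau) = w(\pi,\tau) = 0$.
Separating variables: $w = \sum c_n e^{-n^2\tau} \sin(n\xi)$. From $w(\xi,0) = 3 \sin(\xi) - 3 \sin(3 \xi) + 3 \sin(4 \xi)$: $c_1=3, c_3=-3, c_4=3$.
So $w(\xi,\tau) = 3 e^{-\tau} \sin(\xi) - 3 e^{-9 \tau} \sin(3 \xi) + 3 e^{-16 \tau} \sin(4 \xi)$, and $u(\xi,\tau) = e^{-2\xi}w(\xi,\tau)$.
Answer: $u(\xi, \tau) = 3 e^{-\tau} e^{-2 \xi} \sin(\xi) - 3 e^{-9 \tau} e^{-2 \xi} \sin(3 \xi) + 3 e^{-16 \tau} e^{-2 \xi} \sin(4 \xi)$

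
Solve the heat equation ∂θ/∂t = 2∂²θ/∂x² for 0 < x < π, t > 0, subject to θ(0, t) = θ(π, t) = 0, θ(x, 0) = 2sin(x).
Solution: Using separation of variables θ = X(x)G(t):
Eigenfunctions: sin(nx), n = 1, 2, 3, ...
General solution: θ(x, t) = Σ c_n sin(nx) exp(-2n² t)
Matching θ(x,0) = 2sin(x) term by term: c_1=2.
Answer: θ(x, t) = 2exp(-2t)sin(x)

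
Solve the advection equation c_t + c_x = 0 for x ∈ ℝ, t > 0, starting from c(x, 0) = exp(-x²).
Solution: By characteristics (dx/dt = 1), c(x,t) = f(x - t) with f = c(·, 0).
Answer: c(x, t) = exp(-(-t + x)²)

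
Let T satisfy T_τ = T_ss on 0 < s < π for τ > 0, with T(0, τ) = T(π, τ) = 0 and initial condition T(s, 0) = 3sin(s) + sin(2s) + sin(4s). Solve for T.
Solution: Separating variables: T = Σ c_n exp(-n²τ) sin(ns). From T(s,0) = 3sin(s) + sin(2s) + sin(4s): c_1=3, c_2=1, c_4=1.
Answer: T(s, τ) = 3exp(-τ)sin(s) + exp(-4τ)sin(2s) + exp(-16τ)sin(4s)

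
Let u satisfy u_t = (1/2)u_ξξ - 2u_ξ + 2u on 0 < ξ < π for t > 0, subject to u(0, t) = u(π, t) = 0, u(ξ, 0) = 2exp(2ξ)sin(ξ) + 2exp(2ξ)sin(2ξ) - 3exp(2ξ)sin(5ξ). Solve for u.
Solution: Substitute u = exp(2ξ)w.
Then u_ξ = exp(2ξ)(w_ξ + 2w), u_ξξ = exp(2ξ)(w_ξξ + 4w_ξ + 4w), u_t = exp(2ξ)w_t; substituting and dividing by exp(2ξ), the lower-order terms cancel: w_t = (1/2)w_ξξ (standard heat equation).
Data for w: w(ξ,0) = exp(-2ξ)u(ξ,0) = 2sin(ξ) + 2sin(2ξ) - 3sin(5ξ). The boundary conditions carry over: w(0,t) = w(π,t) = 0.
Separating variables: w = Σ c_n exp(-n²t/2) sin(nξ). From w(ξ,0) = 2sin(ξ) + 2sin(2ξ) - 3sin(5ξ): c_1=2, c_2=2, c_5=-3.
So w(ξ,t) = 2exp(-2t)sin(2ξ) + 2exp(-t/2)sin(ξ) - 3exp(-25t/2)sin(5ξ), and u(ξ,t) = exp(2ξ)w(ξ,t).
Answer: u(ξ, t) = 2exp(-2t)exp(2ξ)sin(2ξ) + 2exp(-t/2)exp(2ξ)sin(ξ) - 3exp(-25t/2)exp(2ξ)sin(5ξ)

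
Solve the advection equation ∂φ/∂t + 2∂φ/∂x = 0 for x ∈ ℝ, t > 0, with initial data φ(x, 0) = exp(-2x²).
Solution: By method of characteristics (waves move right with speed 2):
Along characteristics x - 2t = const, φ is constant, so φ(x,t) = f(x - 2t) with f = φ(·, 0).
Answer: φ(x, t) = exp(-2(-2t + x)²)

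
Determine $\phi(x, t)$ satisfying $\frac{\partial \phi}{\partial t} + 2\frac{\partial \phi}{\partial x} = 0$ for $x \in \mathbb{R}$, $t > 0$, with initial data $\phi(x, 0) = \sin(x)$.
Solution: By characteristics ($dx/dt = 2$), $\phi(x,t) = f(x - 2t)$ with $f = \phi( \cdot , 0)$.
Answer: $\phi(x, t) = - \sin(2 t - x)$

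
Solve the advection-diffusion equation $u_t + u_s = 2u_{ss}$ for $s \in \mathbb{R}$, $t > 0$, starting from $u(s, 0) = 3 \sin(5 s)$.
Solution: Change to a moving frame: let $\eta = s - t$, $\sigma = t$ and write $u(s,t) = w(\eta,\sigma)$.
By the chain rule $u_t = w_{\sigma} - w_{\eta}$, $u_s = w_{\eta}$, $u_{ss} = w_{\eta\eta}$.
Then $u_t + u_s = w_{\sigma}$: the advection term cancels and the PDE becomes the heat equation $w_{\sigma} = 2w_{\eta\eta}$ on $\eta \in \mathbb{R}$.
Initial data: $w(\eta,0) = u(\eta,0) = 3 \sin(5 \eta)$.
On $\eta \in \mathbb{R}$ each mode satisfies $(\sin(n\eta))'' = -n^2 \sin(n\eta)$, so $e^{-2n^2\sigma} \sin(n\eta)$ solves the heat equation; by superposition $w(\eta,\sigma) = \sum c_n e^{-2n^2\sigma} \sin(n\eta)$.
Reading off the coefficients: $c_5=3$, so $w(\eta,\sigma) = 3 e^{-50 \sigma} \sin(5 \eta)$.
Substituting back $\eta = s - t$, $\sigma = t$: $u(s,t) = w(s - t, t)$.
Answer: $u(s, t) = 3 e^{-50 t} \sin(5 s - 5 t)$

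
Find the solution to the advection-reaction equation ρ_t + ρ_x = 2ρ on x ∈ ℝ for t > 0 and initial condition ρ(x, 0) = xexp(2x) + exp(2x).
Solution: Substitute ρ = exp(2x)u.
Then ρ_x = exp(2x)(u_x + 2u), ρ_t = exp(2x)u_t; substituting and dividing by exp(2x), the lower-order terms cancel: u_t + u_x = 0 (standard advection equation).
Data for u: u(x,0) = exp(-2x)ρ(x,0) = x + 1.
By characteristics (dx/dt = 1), u(x,t) = f(x - t) with f = u(·, 0).
So u(x,t) = -t + x + 1, and ρ(x,t) = exp(2x)u(x,t).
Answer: ρ(x, t) = -texp(2x) + xexp(2x) + exp(2x)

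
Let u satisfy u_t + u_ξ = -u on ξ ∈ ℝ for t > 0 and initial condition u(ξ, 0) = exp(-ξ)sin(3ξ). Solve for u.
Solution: Substitute u = exp(-ξ)w, i.e. w = exp(ξ)u.
By the product rule, u_ξ = exp(-ξ)(w_ξ - w), u_t = exp(-ξ)w_t.
Substituting into the PDE and dividing by exp(-ξ): w_t + (w_ξ - w) = -w.
The lower-order terms cancel, leaving the standard advection equation w_t + w_ξ = 0.
Initial data for w: w(ξ,0) = exp(ξ)u(ξ,0) = sin(3ξ).
Solve for w:
  By method of characteristics (waves move right with speed 1):
  Along characteristics ξ - t = const, w is constant, so w(ξ,t) = f(ξ - t) with f = w(·, 0).
Hence w(ξ,t) = -sin(3t - 3ξ).
Transform back: u(ξ,t) = exp(-ξ)w(ξ,t).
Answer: u(ξ, t) = -exp(-ξ)sin(3t - 3ξ)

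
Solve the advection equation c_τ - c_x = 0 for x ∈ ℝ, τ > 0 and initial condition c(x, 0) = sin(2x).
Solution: By method of characteristics (waves move left with speed 1):
Along characteristics x + τ = const, c is constant, so c(x,τ) = f(x + τ) with f = c(·, 0).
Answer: c(x, τ) = sin(2x + 2τ)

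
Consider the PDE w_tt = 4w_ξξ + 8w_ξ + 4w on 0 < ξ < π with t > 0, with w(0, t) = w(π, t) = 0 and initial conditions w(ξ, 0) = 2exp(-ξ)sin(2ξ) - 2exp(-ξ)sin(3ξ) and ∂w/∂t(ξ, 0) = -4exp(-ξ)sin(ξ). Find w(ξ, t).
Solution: Substitute w = exp(-ξ)u, i.e. u = exp(ξ)w.
By the product rule, w_ξ = exp(-ξ)(u_ξ - u), w_ξξ = exp(-ξ)(u_ξξ - 2u_ξ + u), w_tt = exp(-ξ)u_tt.
Substituting into the PDE and dividing by exp(-ξ): u_tt = 4(u_ξξ - 2u_ξ + u) + 8(u_ξ - u) + 4u.
The lower-order terms cancel, leaving the standard wave equation u_tt = 4u_ξξ.
Initial data for u: u(ξ,0) = exp(ξ)w(ξ,0) = 2sin(2ξ) - 2sin(3ξ); u_t(ξ,0) = exp(ξ)w_t(ξ,0) = -4sin(ξ). The boundary conditions carry over: u(0,t) = u(π,t) = 0.
Solve for u:
  Using separation of variables u = X(ξ)T(t):
  Eigenfunctions: sin(nξ), n = 1, 2, 3, ...
  General solution: u(ξ, t) = Σ [A_n cos(2n t) + B_n sin(2n t)] sin(nξ)
  From u(ξ,0) = 2sin(2ξ) - 2sin(3ξ): A_2=2, A_3=-2. From u_t(ξ,0) = -4sin(ξ), using u_t(ξ,0) = Σ ω_n B_n sin(nξ) with ω_n = 2n: B_1 = (-4)/2 = -2.
Hence u(ξ,t) = -2sin(2t)sin(ξ) + 2sin(2ξ)cos(4t) - 2sin(3ξ)cos(6t).
Transform back: w(ξ,t) = exp(-ξ)u(ξ,t).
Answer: w(ξ, t) = -2exp(-ξ)sin(2t)sin(ξ) + 2exp(-ξ)sin(2ξ)cos(4t) - 2exp(-ξ)sin(3ξ)cos(6t)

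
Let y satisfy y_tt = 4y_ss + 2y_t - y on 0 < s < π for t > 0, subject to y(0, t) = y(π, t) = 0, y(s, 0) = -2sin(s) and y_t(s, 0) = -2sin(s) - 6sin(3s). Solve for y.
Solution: Substitute y = exp(t)u, i.e. u = exp(-t)y.
By the product rule, y_t = exp(t)(u_t + u), y_tt = exp(t)(u_tt + 2u_t + u), y_ss = exp(t)u_ss.
Substituting into the PDE and dividing by exp(t): u_tt + 2u_t + u = 4u_ss + 2(u_t + u) - u.
The lower-order terms cancel, leaving the standard wave equation u_tt = 4u_ss.
Initial data for u: u(s,0) = y(s,0) = -2sin(s); u_t(s,0) = y_t(s,0) - y(s,0) = -6sin(3s). The boundary conditions carry over: u(0,t) = u(π,t) = 0.
Solve for u:
  Using separation of variables u = X(s)T(t):
  Eigenfunctions: sin(ns), n = 1, 2, 3, ...
  General solution: u(s, t) = Σ [A_n cos(2n t) + B_n sin(2n t)] sin(ns)
  From u(s,0) = -2sin(s): A_1=-2. From u_t(s,0) = -6sin(3s), using u_t(s,0) = Σ ω_n B_n sin(ns) with ω_n = 2n: B_3 = (-6)/6 = -1.
Hence u(s,t) = -2sin(s)cos(2t) - sin(3s)sin(6t).
Transform back: y(s,t) = exp(t)u(s,t).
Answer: y(s, t) = -2exp(t)sin(s)cos(2t) - exp(t)sin(3s)sin(6t)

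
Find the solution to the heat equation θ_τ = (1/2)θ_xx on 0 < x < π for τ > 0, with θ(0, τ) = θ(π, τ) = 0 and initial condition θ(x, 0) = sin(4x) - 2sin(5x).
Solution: Using separation of variables θ = X(x)G(τ):
Eigenfunctions: sin(nx), n = 1, 2, 3, ...
General solution: θ(x, τ) = Σ c_n sin(nx) exp(-n² τ/2)
Matching θ(x,0) = sin(4x) - 2sin(5x) term by term: c_4=1, c_5=-2.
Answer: θ(x, τ) = exp(-8τ)sin(4x) - 2exp(-25τ/2)sin(5x)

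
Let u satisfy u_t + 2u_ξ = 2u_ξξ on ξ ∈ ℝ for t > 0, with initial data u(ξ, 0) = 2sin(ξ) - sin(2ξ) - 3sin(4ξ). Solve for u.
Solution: Change to a moving frame: let η = ξ - 2t, σ = t and write u(ξ,t) = w(η,σ).
By the chain rule u_t = w_σ - 2w_η, u_ξ = w_η, u_ξξ = w_ηη.
Then u_t + 2u_ξ = w_σ: the advection term cancels and the PDE becomes the heat equation w_σ = 2w_ηη on η ∈ ℝ.
Initial data: w(η,0) = u(η,0) = 2sin(η) - sin(2η) - 3sin(4η).
On η ∈ ℝ each mode satisfies (sin(nη))″ = -n² sin(nη), so exp(-2n²σ) sin(nη) solves the heat equation; by superposition w(η,σ) = Σ c_n exp(-2n²σ) sin(nη).
Reading off the coefficients: c_1=2, c_2=-1, c_4=-3, so w(η,σ) = 2exp(-2σ)sin(η) - exp(-8σ)sin(2η) - 3exp(-32σ)sin(4η).
Substituting back η = ξ - 2t, σ = t: u(ξ,t) = w(ξ - 2t, t).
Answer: u(ξ, t) = -2exp(-2t)sin(2t - ξ) + exp(-8t)sin(4t - 2ξ) + 3exp(-32t)sin(8t - 4ξ)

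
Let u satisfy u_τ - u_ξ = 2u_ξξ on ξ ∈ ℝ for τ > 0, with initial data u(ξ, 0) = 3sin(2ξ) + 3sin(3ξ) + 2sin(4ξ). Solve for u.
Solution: Moving frame: η = ξ + τ, σ = τ, u = w(η,σ), so u_τ = w_σ + w_η and u_ξξ = w_ηη.
Hence u_τ - u_ξ = w_σ and the PDE becomes the heat equation w_σ = 2w_ηη on η ∈ ℝ.
Initial data: w(η,0) = u(η,0) = 3sin(2η) + 3sin(3η) + 2sin(4η). Each mode sin(nη) decays as exp(-2n²σ) on ℝ, so w(η,σ) = Σ c_n exp(-2n²σ) sin(nη) with c_2=3, c_3=3, c_4=2: w(η,σ) = 3exp(-8σ)sin(2η) + 3exp(-18σ)sin(3η) + 2exp(-32σ)sin(4η).
Substituting back: u(ξ,τ) = w(ξ + τ, τ).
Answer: u(ξ, τ) = 3exp(-8τ)sin(2ξ + 2τ) + 3exp(-18τ)sin(3ξ + 3τ) + 2exp(-32τ)sin(4ξ + 4τ)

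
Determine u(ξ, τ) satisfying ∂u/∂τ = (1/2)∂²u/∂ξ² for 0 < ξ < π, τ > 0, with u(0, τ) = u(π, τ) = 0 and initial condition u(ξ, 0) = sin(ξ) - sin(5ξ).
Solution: Using separation of variables u = X(ξ)T(τ):
Eigenfunctions: sin(nξ), n = 1, 2, 3, ...
General solution: u(ξ, τ) = Σ c_n sin(nξ) exp(-n² τ/2)
Matching u(ξ,0) = sin(ξ) - sin(5ξ) term by term: c_1=1, c_5=-1.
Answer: u(ξ, τ) = exp(-τ/2)sin(ξ) - exp(-25τ/2)sin(5ξ)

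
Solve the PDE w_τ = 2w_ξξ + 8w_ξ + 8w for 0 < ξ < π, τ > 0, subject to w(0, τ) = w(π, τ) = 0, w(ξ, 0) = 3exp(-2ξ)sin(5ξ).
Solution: Substitute w = exp(-2ξ)u, i.e. u = exp(2ξ)w.
By the product rule, w_ξ = exp(-2ξ)(u_ξ - 2u), w_ξξ = exp(-2ξ)(u_ξξ - 4u_ξ + 4u), w_τ = exp(-2ξ)u_τ.
Substituting into the PDE and dividing by exp(-2ξ): u_τ = 2(u_ξξ - 4u_ξ + 4u) + 8(u_ξ - 2u) + 8u.
The lower-order terms cancel, leaving the standard heat equation u_τ = 2u_ξξ.
Initial data for u: u(ξ,0) = exp(2ξ)w(ξ,0) = 3sin(5ξ). The boundary conditions carry over: u(0,τ) = u(π,τ) = 0.
Solve for u:
  Using separation of variables u = X(ξ)T(τ):
  Eigenfunctions: sin(nξ), n = 1, 2, 3, ...
  General solution: u(ξ, τ) = Σ c_n sin(nξ) exp(-2n² τ)
  Matching u(ξ,0) = 3sin(5ξ) term by term: c_5=3.
Hence u(ξ,τ) = 3exp(-50τ)sin(5ξ).
Transform back: w(ξ,τ) = exp(-2ξ)u(ξ,τ).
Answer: w(ξ, τ) = 3exp(-2ξ)exp(-50τ)sin(5ξ)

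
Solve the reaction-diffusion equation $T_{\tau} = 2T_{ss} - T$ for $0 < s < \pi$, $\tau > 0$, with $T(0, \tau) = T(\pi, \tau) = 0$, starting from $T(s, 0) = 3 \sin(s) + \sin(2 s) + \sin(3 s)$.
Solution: Substitute $T = e^{-\tau}u$.
Then $T_{\tau} = e^{-\tau}(u_{\tau} - u)$, $T_{ss} = e^{-\tau}u_{ss}$; substituting and dividing by $e^{-\tau}$, the lower-order terms cancel: $u_{\tau} = 2u_{ss}$ (standard heat equation).
Data for $u$: $u(s,0) = T(s,0) = 3 \sin(s) + \sin(2 s) + \sin(3 s)$. The boundary conditions carry over: $u(0,\tau) = u(\pi,\tau) = 0$.
Separating variables: $u = \sum c_n e^{-2n^2\tau} \sin(ns)$. From $u(s,0) = 3 \sin(s) + \sin(2 s) + \sin(3 s)$: $c_1=3, c_2=1, c_3=1$.
So $u(s,\tau) = 3 e^{-2 \tau} \sin(s) + e^{-8 \tau} \sin(2 s) + e^{-18 \tau} \sin(3 s)$, and $T(s,\tau) = e^{-\tau}u(s,\tau)$.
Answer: $T(s, \tau) = 3 e^{-3 \tau} \sin(s) + e^{-9 \tau} \sin(2 s) + e^{-19 \tau} \sin(3 s)$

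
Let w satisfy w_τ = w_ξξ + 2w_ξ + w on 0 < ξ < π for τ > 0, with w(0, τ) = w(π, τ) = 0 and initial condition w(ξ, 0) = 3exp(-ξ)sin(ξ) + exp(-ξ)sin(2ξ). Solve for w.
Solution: Substitute w = exp(-ξ)u.
Then w_ξ = exp(-ξ)(u_ξ - u), w_ξξ = exp(-ξ)(u_ξξ - 2u_ξ + u), w_τ = exp(-ξ)u_τ; substituting and dividing by exp(-ξ), the lower-order terms cancel: u_τ = u_ξξ (standard heat equation).
Data for u: u(ξ,0) = exp(ξ)w(ξ,0) = 3sin(ξ) + sin(2ξ). The boundary conditions carry over: u(0,τ) = u(π,τ) = 0.
Separating variables: u = Σ c_n exp(-n²τ) sin(nξ). From u(ξ,0) = 3sin(ξ) + sin(2ξ): c_1=3, c_2=1.
So u(ξ,τ) = 3exp(-τ)sin(ξ) + exp(-4τ)sin(2ξ), and w(ξ,τ) = exp(-ξ)u(ξ,τ).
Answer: w(ξ, τ) = 3exp(-ξ)exp(-τ)sin(ξ) + exp(-ξ)exp(-4τ)sin(2ξ)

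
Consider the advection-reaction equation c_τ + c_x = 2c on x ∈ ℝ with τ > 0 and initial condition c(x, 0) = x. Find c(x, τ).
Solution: Substitute c = exp(2τ)u.
Then c_τ = exp(2τ)(u_τ + 2u), c_x = exp(2τ)u_x; substituting and dividing by exp(2τ), the lower-order terms cancel: u_τ + u_x = 0 (standard advection equation).
Data for u: u(x,0) = c(x,0) = x.
By characteristics (dx/dτ = 1), u(x,τ) = f(x - τ) with f = u(·, 0).
So u(x,τ) = x - τ, and c(x,τ) = exp(2τ)u(x,τ).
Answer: c(x, τ) = xexp(2τ) - τexp(2τ)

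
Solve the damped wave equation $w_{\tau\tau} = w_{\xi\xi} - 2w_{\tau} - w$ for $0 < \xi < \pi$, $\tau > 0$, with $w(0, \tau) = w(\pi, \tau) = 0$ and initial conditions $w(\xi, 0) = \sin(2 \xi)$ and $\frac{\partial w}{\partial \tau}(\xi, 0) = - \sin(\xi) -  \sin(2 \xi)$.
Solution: Substitute $w = e^{-\tau}u$, i.e. $u = e^{\tau}w$.
By the product rule, $w_{\tau} = e^{-\tau}(u_{\tau} - u)$, $w_{\tau\tau} = e^{-\tau}(u_{\tau\tau} - 2u_{\tau} + u)$, $w_{\xi\xi} = e^{-\tau}u_{\xi\xi}$.
Substituting into the PDE and dividing by $e^{-\tau}$: $u_{\tau\tau} - 2u_{\tau} + u = u_{\xi\xi} - 2(u_{\tau} - u) - u$.
The lower-order terms cancel, leaving the standard wave equation $u_{\tau\tau} = u_{\xi\xi}$.
Initial data for $u$: $u(\xi,0) = w(\xi,0) = \sin(2 \xi)$; $u_{\tau}(\xi,0) = w_{\tau}(\xi,0) + w(\xi,0) = - \sin(\xi)$. The boundary conditions carry over: $u(0,\tau) = u(\pi,\tau) = 0$.
Solve for $u$:
  Using separation of variables $u = X(\xi)T(\tau)$:
  Eigenfunctions: $\sin(n\xi)$, $n = 1, 2, 3, \ldots$
  General solution: $u(\xi, \tau) = \sum [A_n \cos(n \tau) + B_n \sin(n \tau)] \sin(n\xi)$
  From $u(\xi,0) = \sin(2 \xi)$: $A_2=1$. From $u_{\tau}(\xi,0) = - \sin(\xi)$, using $u_{\tau}(\xi,0) = \sum \omega_n B_n \sin(n\xi)$ with $\omega_n = n$: $B_1 = (-1)/1 = -1$.
Hence $u(\xi,\tau) = - \sin(\xi) \sin(\tau) + \sin(2 \xi) \cos(2 \tau)$.
Transform back: $w(\xi,\tau) = e^{-\tau}u(\xi,\tau)$.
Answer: $w(\xi, \tau) = - e^{-\tau} \sin(\tau) \sin(\xi) + e^{-\tau} \sin(2 \xi) \cos(2 \tau)$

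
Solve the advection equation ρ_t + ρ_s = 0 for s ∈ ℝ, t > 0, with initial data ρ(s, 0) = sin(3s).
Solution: By characteristics (ds/dt = 1), ρ(s,t) = f(s - t) with f = ρ(·, 0).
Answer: ρ(s, t) = sin(3s - 3t)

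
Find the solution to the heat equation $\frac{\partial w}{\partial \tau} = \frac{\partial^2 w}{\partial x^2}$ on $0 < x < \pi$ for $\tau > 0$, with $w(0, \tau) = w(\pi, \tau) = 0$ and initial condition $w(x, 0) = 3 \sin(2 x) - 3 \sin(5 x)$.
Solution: Using separation of variables $w = X(x)T(\tau)$:
Eigenfunctions: $\sin(nx)$, $n = 1, 2, 3, \ldots$
General solution: $w(x, \tau) = \sum c_n \sin(nx) e^{-n^2 \tau}$
Matching $w(x,0) = 3 \sin(2 x) - 3 \sin(5 x)$ term by term: $c_2=3, c_5=-3$.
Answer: $w(x, \tau) = 3 e^{-4 \tau} \sin(2 x) - 3 e^{-25 \tau} \sin(5 x)$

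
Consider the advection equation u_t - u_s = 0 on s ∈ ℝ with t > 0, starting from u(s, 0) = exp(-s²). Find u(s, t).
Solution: By characteristics (ds/dt = -1), u(s,t) = f(s + t) with f = u(·, 0).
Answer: u(s, t) = exp(-(s + t)²)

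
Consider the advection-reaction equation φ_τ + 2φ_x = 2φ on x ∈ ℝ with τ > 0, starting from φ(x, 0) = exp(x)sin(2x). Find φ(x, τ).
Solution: Substitute φ = exp(x)u, i.e. u = exp(-x)φ.
By the product rule, φ_x = exp(x)(u_x + u), φ_τ = exp(x)u_τ.
Substituting into the PDE and dividing by exp(x): u_τ + 2(u_x + u) = 2u.
The lower-order terms cancel, leaving the standard advection equation u_τ + 2u_x = 0.
Initial data for u: u(x,0) = exp(-x)φ(x,0) = sin(2x).
Solve for u:
  By method of characteristics (waves move right with speed 2):
  Along characteristics x - 2τ = const, u is constant, so u(x,τ) = f(x - 2τ) with f = u(·, 0).
Hence u(x,τ) = sin(2x - 4τ).
Transform back: φ(x,τ) = exp(x)u(x,τ).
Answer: φ(x, τ) = exp(x)sin(2x - 4τ)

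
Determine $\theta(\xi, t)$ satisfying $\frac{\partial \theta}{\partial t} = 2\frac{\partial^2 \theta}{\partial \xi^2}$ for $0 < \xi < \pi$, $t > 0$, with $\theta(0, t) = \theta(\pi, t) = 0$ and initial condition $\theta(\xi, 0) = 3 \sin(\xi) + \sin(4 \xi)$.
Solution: Separating variables: $\theta = \sum c_n e^{-2n^2t} \sin(n\xi)$. From $\theta(\xi,0) = 3 \sin(\xi) + \sin(4 \xi)$: $c_1=3, c_4=1$.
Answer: $\theta(\xi, t) = 3 e^{-2 t} \sin(\xi) + e^{-32 t} \sin(4 \xi)$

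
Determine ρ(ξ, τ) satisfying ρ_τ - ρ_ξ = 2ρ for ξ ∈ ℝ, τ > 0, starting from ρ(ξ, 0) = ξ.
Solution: Substitute ρ = exp(2τ)u, i.e. u = exp(-2τ)ρ.
By the product rule, ρ_τ = exp(2τ)(u_τ + 2u), ρ_ξ = exp(2τ)u_ξ.
Substituting into the PDE and dividing by exp(2τ): u_τ + 2u - u_ξ = 2u.
The lower-order terms cancel, leaving the standard advection equation u_τ - u_ξ = 0.
Initial data for u: u(ξ,0) = ρ(ξ,0) = ξ.
Solve for u:
  By method of characteristics (waves move left with speed 1):
  Along characteristics ξ + τ = const, u is constant, so u(ξ,τ) = f(ξ + τ) with f = u(·, 0).
Hence u(ξ,τ) = ξ + τ.
Transform back: ρ(ξ,τ) = exp(2τ)u(ξ,τ).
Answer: ρ(ξ, τ) = ξexp(2τ) + τexp(2τ)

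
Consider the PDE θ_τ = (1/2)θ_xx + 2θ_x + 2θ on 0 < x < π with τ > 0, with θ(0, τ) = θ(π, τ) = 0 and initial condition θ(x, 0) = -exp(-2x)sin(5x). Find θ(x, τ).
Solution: Substitute θ = exp(-2x)u, i.e. u = exp(2x)θ.
By the product rule, θ_x = exp(-2x)(u_x - 2u), θ_xx = exp(-2x)(u_xx - 4u_x + 4u), θ_τ = exp(-2x)u_τ.
Substituting into the PDE and dividing by exp(-2x): u_τ = (1/2)(u_xx - 4u_x + 4u) + 2(u_x - 2u) + 2u.
The lower-order terms cancel, leaving the standard heat equation u_τ = (1/2)u_xx.
Initial data for u: u(x,0) = exp(2x)θ(x,0) = -sin(5x). The boundary conditions carry over: u(0,τ) = u(π,τ) = 0.
Solve for u:
  Using separation of variables u = X(x)G(τ):
  Eigenfunctions: sin(nx), n = 1, 2, 3, ...
  General solution: u(x, τ) = Σ c_n sin(nx) exp(-n² τ/2)
  Matching u(x,0) = -sin(5x) term by term: c_5=-1.
Hence u(x,τ) = -exp(-25τ/2)sin(5x).
Transform back: θ(x,τ) = exp(-2x)u(x,τ).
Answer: θ(x, τ) = -exp(-2x)exp(-25τ/2)sin(5x)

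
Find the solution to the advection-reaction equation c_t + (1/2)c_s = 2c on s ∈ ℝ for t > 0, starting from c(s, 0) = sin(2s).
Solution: Substitute c = exp(2t)u.
Then c_t = exp(2t)(u_t + 2u), c_s = exp(2t)u_s; substituting and dividing by exp(2t), the lower-order terms cancel: u_t + (1/2)u_s = 0 (standard advection equation).
Data for u: u(s,0) = c(s,0) = sin(2s).
By characteristics (ds/dt = 1/2), u(s,t) = f(s - (1/2)t) with f = u(·, 0).
So u(s,t) = sin(2s - t), and c(s,t) = exp(2t)u(s,t).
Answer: c(s, t) = exp(2t)sin(2s - t)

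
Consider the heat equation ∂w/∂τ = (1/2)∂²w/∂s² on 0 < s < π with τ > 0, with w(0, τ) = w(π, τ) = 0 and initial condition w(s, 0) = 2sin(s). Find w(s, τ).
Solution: Using separation of variables w = X(s)T(τ):
Eigenfunctions: sin(ns), n = 1, 2, 3, ...
General solution: w(s, τ) = Σ c_n sin(ns) exp(-n² τ/2)
Matching w(s,0) = 2sin(s) term by term: c_1=2.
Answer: w(s, τ) = 2exp(-τ/2)sin(s)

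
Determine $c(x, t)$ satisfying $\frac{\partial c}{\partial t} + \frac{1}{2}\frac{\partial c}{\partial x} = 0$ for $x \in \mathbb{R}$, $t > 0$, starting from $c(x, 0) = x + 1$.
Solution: By characteristics ($dx/dt = 1/2$), $c(x,t) = f(x - \frac{1}{2}t)$ with $f = c( \cdot , 0)$.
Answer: $c(x, t) = -\frac{1}{2} t + x + 1$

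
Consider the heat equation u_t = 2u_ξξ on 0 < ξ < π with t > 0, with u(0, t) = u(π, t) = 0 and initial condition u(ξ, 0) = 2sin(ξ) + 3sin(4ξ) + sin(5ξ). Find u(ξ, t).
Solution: Using separation of variables u = X(ξ)T(t):
Eigenfunctions: sin(nξ), n = 1, 2, 3, ...
General solution: u(ξ, t) = Σ c_n sin(nξ) exp(-2n² t)
Matching u(ξ,0) = 2sin(ξ) + 3sin(4ξ) + sin(5ξ) term by term: c_1=2, c_4=3, c_5=1.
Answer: u(ξ, t) = 2exp(-2t)sin(ξ) + 3exp(-32t)sin(4ξ) + exp(-50t)sin(5ξ)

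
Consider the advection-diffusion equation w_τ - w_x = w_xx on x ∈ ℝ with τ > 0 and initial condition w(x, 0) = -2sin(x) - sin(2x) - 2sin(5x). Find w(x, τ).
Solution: Moving frame: η = x + τ, σ = τ, w = u(η,σ), so w_τ = u_σ + u_η and w_xx = u_ηη.
Hence w_τ - w_x = u_σ and the PDE becomes the heat equation u_σ = u_ηη on η ∈ ℝ.
Initial data: u(η,0) = w(η,0) = -2sin(η) - sin(2η) - 2sin(5η). Each mode sin(nη) decays as exp(-n²σ) on ℝ, so u(η,σ) = Σ c_n exp(-n²σ) sin(nη) with c_1=-2, c_2=-1, c_5=-2: u(η,σ) = -2exp(-σ)sin(η) - exp(-4σ)sin(2η) - 2exp(-25σ)sin(5η).
Substituting back: w(x,τ) = u(x + τ, τ).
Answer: w(x, τ) = -2exp(-τ)sin(x + τ) - exp(-4τ)sin(2x + 2τ) - 2exp(-25τ)sin(5x + 5τ)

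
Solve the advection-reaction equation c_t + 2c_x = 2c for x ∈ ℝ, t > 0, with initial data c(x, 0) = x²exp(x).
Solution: Substitute c = exp(x)u.
Then c_x = exp(x)(u_x + u), c_t = exp(x)u_t; substituting and dividing by exp(x), the lower-order terms cancel: u_t + 2u_x = 0 (standard advection equation).
Data for u: u(x,0) = exp(-x)c(x,0) = x².
By characteristics (dx/dt = 2), u(x,t) = f(x - 2t) with f = u(·, 0).
So u(x,t) = 4t² - 4tx + x², and c(x,t) = exp(x)u(x,t).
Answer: c(x, t) = 4t²exp(x) - 4txexp(x) + x²exp(x)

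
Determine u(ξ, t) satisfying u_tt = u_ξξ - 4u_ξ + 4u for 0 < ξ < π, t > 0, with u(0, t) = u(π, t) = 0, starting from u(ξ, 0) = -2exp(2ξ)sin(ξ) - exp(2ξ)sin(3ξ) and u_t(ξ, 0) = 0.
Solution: Substitute u = exp(2ξ)w.
Then u_ξ = exp(2ξ)(w_ξ + 2w), u_ξξ = exp(2ξ)(w_ξξ + 4w_ξ + 4w), u_tt = exp(2ξ)w_tt; substituting and dividing by exp(2ξ), the lower-order terms cancel: w_tt = w_ξξ (standard wave equation).
Data for w: w(ξ,0) = exp(-2ξ)u(ξ,0) = -2sin(ξ) - sin(3ξ); w_t(ξ,0) = exp(-2ξ)u_t(ξ,0) = 0. The boundary conditions carry over: w(0,t) = w(π,t) = 0.
Separating variables: w = Σ [A_n cos(ω_n t) + B_n sin(ω_n t)] sin(nξ), ω_n = n. From ICs: A_1=-2, A_3=-1.
So w(ξ,t) = -2sin(ξ)cos(t) - sin(3ξ)cos(3t), and u(ξ,t) = exp(2ξ)w(ξ,t).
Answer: u(ξ, t) = -2exp(2ξ)sin(ξ)cos(t) - exp(2ξ)sin(3ξ)cos(3t)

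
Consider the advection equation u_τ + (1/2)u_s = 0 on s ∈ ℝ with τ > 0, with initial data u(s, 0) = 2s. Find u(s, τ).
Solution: By characteristics (ds/dτ = 1/2), u(s,τ) = f(s - (1/2)τ) with f = u(·, 0).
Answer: u(s, τ) = 2s - τ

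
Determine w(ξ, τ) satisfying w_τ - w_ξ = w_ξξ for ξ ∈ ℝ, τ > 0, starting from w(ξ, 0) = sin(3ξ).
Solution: Moving frame: η = ξ + τ, σ = τ, w = u(η,σ), so w_τ = u_σ + u_η and w_ξξ = u_ηη.
Hence w_τ - w_ξ = u_σ and the PDE becomes the heat equation u_σ = u_ηη on η ∈ ℝ.
Initial data: u(η,0) = w(η,0) = sin(3η). Each mode sin(nη) decays as exp(-n²σ) on ℝ, so u(η,σ) = Σ c_n exp(-n²σ) sin(nη) with c_3=1: u(η,σ) = exp(-9σ)sin(3η).
Substituting back: w(ξ,τ) = u(ξ + τ, τ).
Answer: w(ξ, τ) = exp(-9τ)sin(3ξ + 3τ)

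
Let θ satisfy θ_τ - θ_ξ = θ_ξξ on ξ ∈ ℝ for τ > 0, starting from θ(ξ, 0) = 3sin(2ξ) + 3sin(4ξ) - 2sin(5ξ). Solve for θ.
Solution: Moving frame: η = ξ + τ, σ = τ, θ = u(η,σ), so θ_τ = u_σ + u_η and θ_ξξ = u_ηη.
Hence θ_τ - θ_ξ = u_σ and the PDE becomes the heat equation u_σ = u_ηη on η ∈ ℝ.
Initial data: u(η,0) = θ(η,0) = 3sin(2η) + 3sin(4η) - 2sin(5η). Each mode sin(nη) decays as exp(-n²σ) on ℝ, so u(η,σ) = Σ c_n exp(-n²σ) sin(nη) with c_2=3, c_4=3, c_5=-2: u(η,σ) = 3exp(-4σ)sin(2η) + 3exp(-16σ)sin(4η) - 2exp(-25σ)sin(5η).
Substituting back: θ(ξ,τ) = u(ξ + τ, τ).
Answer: θ(ξ, τ) = 3exp(-4τ)sin(2ξ + 2τ) + 3exp(-16τ)sin(4ξ + 4τ) - 2exp(-25τ)sin(5ξ + 5τ)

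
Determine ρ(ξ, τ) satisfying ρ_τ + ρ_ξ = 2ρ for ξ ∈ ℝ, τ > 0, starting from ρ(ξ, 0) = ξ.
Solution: Substitute ρ = exp(2τ)u, i.e. u = exp(-2τ)ρ.
By the product rule, ρ_τ = exp(2τ)(u_τ + 2u), ρ_ξ = exp(2τ)u_ξ.
Substituting into the PDE and dividing by exp(2τ): u_τ + 2u + u_ξ = 2u.
The lower-order terms cancel, leaving the standard advection equation u_τ + u_ξ = 0.
Initial data for u: u(ξ,0) = ρ(ξ,0) = ξ.
Solve for u:
  By method of characteristics (waves move right with speed 1):
  Along characteristics ξ - τ = const, u is constant, so u(ξ,τ) = f(ξ - τ) with f = u(·, 0).
Hence u(ξ,τ) = ξ - τ.
Transform back: ρ(ξ,τ) = exp(2τ)u(ξ,τ).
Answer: ρ(ξ, τ) = ξexp(2τ) - τexp(2τ)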